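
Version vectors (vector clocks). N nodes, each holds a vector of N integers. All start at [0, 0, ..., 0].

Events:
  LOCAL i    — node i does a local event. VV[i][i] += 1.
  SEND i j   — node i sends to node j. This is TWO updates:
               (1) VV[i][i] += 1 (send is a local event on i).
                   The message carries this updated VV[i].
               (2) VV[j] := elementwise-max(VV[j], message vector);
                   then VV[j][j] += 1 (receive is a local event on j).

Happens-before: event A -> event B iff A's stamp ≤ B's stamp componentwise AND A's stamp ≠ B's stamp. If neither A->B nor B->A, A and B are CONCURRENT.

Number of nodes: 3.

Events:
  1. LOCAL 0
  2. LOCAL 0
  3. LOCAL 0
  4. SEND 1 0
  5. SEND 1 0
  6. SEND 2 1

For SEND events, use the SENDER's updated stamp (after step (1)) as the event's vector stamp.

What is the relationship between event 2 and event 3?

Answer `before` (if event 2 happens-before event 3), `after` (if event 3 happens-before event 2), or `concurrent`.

Initial: VV[0]=[0, 0, 0]
Initial: VV[1]=[0, 0, 0]
Initial: VV[2]=[0, 0, 0]
Event 1: LOCAL 0: VV[0][0]++ -> VV[0]=[1, 0, 0]
Event 2: LOCAL 0: VV[0][0]++ -> VV[0]=[2, 0, 0]
Event 3: LOCAL 0: VV[0][0]++ -> VV[0]=[3, 0, 0]
Event 4: SEND 1->0: VV[1][1]++ -> VV[1]=[0, 1, 0], msg_vec=[0, 1, 0]; VV[0]=max(VV[0],msg_vec) then VV[0][0]++ -> VV[0]=[4, 1, 0]
Event 5: SEND 1->0: VV[1][1]++ -> VV[1]=[0, 2, 0], msg_vec=[0, 2, 0]; VV[0]=max(VV[0],msg_vec) then VV[0][0]++ -> VV[0]=[5, 2, 0]
Event 6: SEND 2->1: VV[2][2]++ -> VV[2]=[0, 0, 1], msg_vec=[0, 0, 1]; VV[1]=max(VV[1],msg_vec) then VV[1][1]++ -> VV[1]=[0, 3, 1]
Event 2 stamp: [2, 0, 0]
Event 3 stamp: [3, 0, 0]
[2, 0, 0] <= [3, 0, 0]? True
[3, 0, 0] <= [2, 0, 0]? False
Relation: before

Answer: before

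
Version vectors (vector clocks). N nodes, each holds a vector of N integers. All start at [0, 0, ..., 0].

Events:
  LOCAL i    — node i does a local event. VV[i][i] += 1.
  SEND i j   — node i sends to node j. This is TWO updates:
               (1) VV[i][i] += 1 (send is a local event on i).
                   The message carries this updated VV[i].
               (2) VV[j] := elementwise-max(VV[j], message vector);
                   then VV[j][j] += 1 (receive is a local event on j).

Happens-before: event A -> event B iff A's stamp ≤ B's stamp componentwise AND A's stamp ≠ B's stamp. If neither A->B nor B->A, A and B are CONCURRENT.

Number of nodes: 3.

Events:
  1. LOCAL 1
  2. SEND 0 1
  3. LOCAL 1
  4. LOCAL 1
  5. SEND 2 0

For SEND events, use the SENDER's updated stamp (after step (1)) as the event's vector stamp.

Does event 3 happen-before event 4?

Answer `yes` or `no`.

Initial: VV[0]=[0, 0, 0]
Initial: VV[1]=[0, 0, 0]
Initial: VV[2]=[0, 0, 0]
Event 1: LOCAL 1: VV[1][1]++ -> VV[1]=[0, 1, 0]
Event 2: SEND 0->1: VV[0][0]++ -> VV[0]=[1, 0, 0], msg_vec=[1, 0, 0]; VV[1]=max(VV[1],msg_vec) then VV[1][1]++ -> VV[1]=[1, 2, 0]
Event 3: LOCAL 1: VV[1][1]++ -> VV[1]=[1, 3, 0]
Event 4: LOCAL 1: VV[1][1]++ -> VV[1]=[1, 4, 0]
Event 5: SEND 2->0: VV[2][2]++ -> VV[2]=[0, 0, 1], msg_vec=[0, 0, 1]; VV[0]=max(VV[0],msg_vec) then VV[0][0]++ -> VV[0]=[2, 0, 1]
Event 3 stamp: [1, 3, 0]
Event 4 stamp: [1, 4, 0]
[1, 3, 0] <= [1, 4, 0]? True. Equal? False. Happens-before: True

Answer: yes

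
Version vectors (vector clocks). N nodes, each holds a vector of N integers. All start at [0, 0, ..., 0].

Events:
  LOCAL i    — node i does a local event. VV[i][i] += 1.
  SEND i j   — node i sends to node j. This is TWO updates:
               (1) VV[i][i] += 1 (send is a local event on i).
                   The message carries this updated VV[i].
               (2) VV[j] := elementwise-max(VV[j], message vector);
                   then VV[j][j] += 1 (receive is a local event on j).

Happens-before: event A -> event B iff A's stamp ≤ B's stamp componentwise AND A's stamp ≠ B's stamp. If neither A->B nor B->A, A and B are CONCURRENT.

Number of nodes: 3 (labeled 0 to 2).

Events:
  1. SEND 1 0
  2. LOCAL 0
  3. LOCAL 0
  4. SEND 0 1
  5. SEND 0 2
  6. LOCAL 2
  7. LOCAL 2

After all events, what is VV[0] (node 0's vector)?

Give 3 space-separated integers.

Answer: 5 1 0

Derivation:
Initial: VV[0]=[0, 0, 0]
Initial: VV[1]=[0, 0, 0]
Initial: VV[2]=[0, 0, 0]
Event 1: SEND 1->0: VV[1][1]++ -> VV[1]=[0, 1, 0], msg_vec=[0, 1, 0]; VV[0]=max(VV[0],msg_vec) then VV[0][0]++ -> VV[0]=[1, 1, 0]
Event 2: LOCAL 0: VV[0][0]++ -> VV[0]=[2, 1, 0]
Event 3: LOCAL 0: VV[0][0]++ -> VV[0]=[3, 1, 0]
Event 4: SEND 0->1: VV[0][0]++ -> VV[0]=[4, 1, 0], msg_vec=[4, 1, 0]; VV[1]=max(VV[1],msg_vec) then VV[1][1]++ -> VV[1]=[4, 2, 0]
Event 5: SEND 0->2: VV[0][0]++ -> VV[0]=[5, 1, 0], msg_vec=[5, 1, 0]; VV[2]=max(VV[2],msg_vec) then VV[2][2]++ -> VV[2]=[5, 1, 1]
Event 6: LOCAL 2: VV[2][2]++ -> VV[2]=[5, 1, 2]
Event 7: LOCAL 2: VV[2][2]++ -> VV[2]=[5, 1, 3]
Final vectors: VV[0]=[5, 1, 0]; VV[1]=[4, 2, 0]; VV[2]=[5, 1, 3]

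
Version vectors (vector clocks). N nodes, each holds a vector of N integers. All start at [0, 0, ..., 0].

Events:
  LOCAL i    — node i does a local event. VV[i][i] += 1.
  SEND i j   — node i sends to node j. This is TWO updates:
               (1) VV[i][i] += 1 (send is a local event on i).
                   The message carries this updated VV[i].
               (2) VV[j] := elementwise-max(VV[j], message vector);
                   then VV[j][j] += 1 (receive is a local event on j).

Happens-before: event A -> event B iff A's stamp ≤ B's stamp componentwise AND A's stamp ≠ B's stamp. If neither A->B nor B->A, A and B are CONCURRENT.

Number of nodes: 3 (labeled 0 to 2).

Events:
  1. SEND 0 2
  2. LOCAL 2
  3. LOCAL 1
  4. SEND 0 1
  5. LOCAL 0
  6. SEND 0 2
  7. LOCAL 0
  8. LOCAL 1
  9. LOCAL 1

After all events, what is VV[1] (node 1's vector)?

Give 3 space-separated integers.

Initial: VV[0]=[0, 0, 0]
Initial: VV[1]=[0, 0, 0]
Initial: VV[2]=[0, 0, 0]
Event 1: SEND 0->2: VV[0][0]++ -> VV[0]=[1, 0, 0], msg_vec=[1, 0, 0]; VV[2]=max(VV[2],msg_vec) then VV[2][2]++ -> VV[2]=[1, 0, 1]
Event 2: LOCAL 2: VV[2][2]++ -> VV[2]=[1, 0, 2]
Event 3: LOCAL 1: VV[1][1]++ -> VV[1]=[0, 1, 0]
Event 4: SEND 0->1: VV[0][0]++ -> VV[0]=[2, 0, 0], msg_vec=[2, 0, 0]; VV[1]=max(VV[1],msg_vec) then VV[1][1]++ -> VV[1]=[2, 2, 0]
Event 5: LOCAL 0: VV[0][0]++ -> VV[0]=[3, 0, 0]
Event 6: SEND 0->2: VV[0][0]++ -> VV[0]=[4, 0, 0], msg_vec=[4, 0, 0]; VV[2]=max(VV[2],msg_vec) then VV[2][2]++ -> VV[2]=[4, 0, 3]
Event 7: LOCAL 0: VV[0][0]++ -> VV[0]=[5, 0, 0]
Event 8: LOCAL 1: VV[1][1]++ -> VV[1]=[2, 3, 0]
Event 9: LOCAL 1: VV[1][1]++ -> VV[1]=[2, 4, 0]
Final vectors: VV[0]=[5, 0, 0]; VV[1]=[2, 4, 0]; VV[2]=[4, 0, 3]

Answer: 2 4 0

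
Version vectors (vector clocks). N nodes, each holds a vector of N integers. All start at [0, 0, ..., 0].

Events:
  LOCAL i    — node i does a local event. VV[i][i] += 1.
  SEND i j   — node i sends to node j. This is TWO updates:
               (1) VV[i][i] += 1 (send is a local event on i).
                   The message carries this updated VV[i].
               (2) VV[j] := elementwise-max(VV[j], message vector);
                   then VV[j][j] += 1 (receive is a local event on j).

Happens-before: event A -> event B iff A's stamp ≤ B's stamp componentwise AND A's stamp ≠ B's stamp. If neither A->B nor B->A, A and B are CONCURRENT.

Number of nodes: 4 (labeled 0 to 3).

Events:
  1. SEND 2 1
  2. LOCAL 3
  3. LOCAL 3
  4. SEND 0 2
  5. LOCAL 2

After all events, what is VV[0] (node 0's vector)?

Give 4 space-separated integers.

Answer: 1 0 0 0

Derivation:
Initial: VV[0]=[0, 0, 0, 0]
Initial: VV[1]=[0, 0, 0, 0]
Initial: VV[2]=[0, 0, 0, 0]
Initial: VV[3]=[0, 0, 0, 0]
Event 1: SEND 2->1: VV[2][2]++ -> VV[2]=[0, 0, 1, 0], msg_vec=[0, 0, 1, 0]; VV[1]=max(VV[1],msg_vec) then VV[1][1]++ -> VV[1]=[0, 1, 1, 0]
Event 2: LOCAL 3: VV[3][3]++ -> VV[3]=[0, 0, 0, 1]
Event 3: LOCAL 3: VV[3][3]++ -> VV[3]=[0, 0, 0, 2]
Event 4: SEND 0->2: VV[0][0]++ -> VV[0]=[1, 0, 0, 0], msg_vec=[1, 0, 0, 0]; VV[2]=max(VV[2],msg_vec) then VV[2][2]++ -> VV[2]=[1, 0, 2, 0]
Event 5: LOCAL 2: VV[2][2]++ -> VV[2]=[1, 0, 3, 0]
Final vectors: VV[0]=[1, 0, 0, 0]; VV[1]=[0, 1, 1, 0]; VV[2]=[1, 0, 3, 0]; VV[3]=[0, 0, 0, 2]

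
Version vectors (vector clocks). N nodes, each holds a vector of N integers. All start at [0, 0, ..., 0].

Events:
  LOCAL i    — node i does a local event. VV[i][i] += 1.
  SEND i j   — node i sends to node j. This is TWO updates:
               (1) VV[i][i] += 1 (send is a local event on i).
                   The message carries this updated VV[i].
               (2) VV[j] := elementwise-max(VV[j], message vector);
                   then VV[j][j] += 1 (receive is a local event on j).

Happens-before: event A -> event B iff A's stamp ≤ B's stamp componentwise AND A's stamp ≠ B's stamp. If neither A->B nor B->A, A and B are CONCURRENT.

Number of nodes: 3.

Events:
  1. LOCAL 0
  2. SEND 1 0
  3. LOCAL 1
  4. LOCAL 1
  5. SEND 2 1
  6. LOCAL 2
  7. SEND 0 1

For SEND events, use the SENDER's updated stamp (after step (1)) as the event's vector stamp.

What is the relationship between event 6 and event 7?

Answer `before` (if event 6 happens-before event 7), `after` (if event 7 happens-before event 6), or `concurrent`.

Answer: concurrent

Derivation:
Initial: VV[0]=[0, 0, 0]
Initial: VV[1]=[0, 0, 0]
Initial: VV[2]=[0, 0, 0]
Event 1: LOCAL 0: VV[0][0]++ -> VV[0]=[1, 0, 0]
Event 2: SEND 1->0: VV[1][1]++ -> VV[1]=[0, 1, 0], msg_vec=[0, 1, 0]; VV[0]=max(VV[0],msg_vec) then VV[0][0]++ -> VV[0]=[2, 1, 0]
Event 3: LOCAL 1: VV[1][1]++ -> VV[1]=[0, 2, 0]
Event 4: LOCAL 1: VV[1][1]++ -> VV[1]=[0, 3, 0]
Event 5: SEND 2->1: VV[2][2]++ -> VV[2]=[0, 0, 1], msg_vec=[0, 0, 1]; VV[1]=max(VV[1],msg_vec) then VV[1][1]++ -> VV[1]=[0, 4, 1]
Event 6: LOCAL 2: VV[2][2]++ -> VV[2]=[0, 0, 2]
Event 7: SEND 0->1: VV[0][0]++ -> VV[0]=[3, 1, 0], msg_vec=[3, 1, 0]; VV[1]=max(VV[1],msg_vec) then VV[1][1]++ -> VV[1]=[3, 5, 1]
Event 6 stamp: [0, 0, 2]
Event 7 stamp: [3, 1, 0]
[0, 0, 2] <= [3, 1, 0]? False
[3, 1, 0] <= [0, 0, 2]? False
Relation: concurrent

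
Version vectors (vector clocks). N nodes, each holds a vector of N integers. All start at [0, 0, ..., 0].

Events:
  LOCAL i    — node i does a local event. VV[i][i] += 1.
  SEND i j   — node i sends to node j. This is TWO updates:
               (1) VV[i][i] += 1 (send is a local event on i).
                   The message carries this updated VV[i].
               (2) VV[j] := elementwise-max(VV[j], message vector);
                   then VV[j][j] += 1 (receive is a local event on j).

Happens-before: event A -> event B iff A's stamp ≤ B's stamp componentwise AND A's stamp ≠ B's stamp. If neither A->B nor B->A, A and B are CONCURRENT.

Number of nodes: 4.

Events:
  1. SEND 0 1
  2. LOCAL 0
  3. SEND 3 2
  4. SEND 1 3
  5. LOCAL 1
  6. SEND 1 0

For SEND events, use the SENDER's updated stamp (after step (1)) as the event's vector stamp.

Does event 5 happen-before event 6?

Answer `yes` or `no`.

Answer: yes

Derivation:
Initial: VV[0]=[0, 0, 0, 0]
Initial: VV[1]=[0, 0, 0, 0]
Initial: VV[2]=[0, 0, 0, 0]
Initial: VV[3]=[0, 0, 0, 0]
Event 1: SEND 0->1: VV[0][0]++ -> VV[0]=[1, 0, 0, 0], msg_vec=[1, 0, 0, 0]; VV[1]=max(VV[1],msg_vec) then VV[1][1]++ -> VV[1]=[1, 1, 0, 0]
Event 2: LOCAL 0: VV[0][0]++ -> VV[0]=[2, 0, 0, 0]
Event 3: SEND 3->2: VV[3][3]++ -> VV[3]=[0, 0, 0, 1], msg_vec=[0, 0, 0, 1]; VV[2]=max(VV[2],msg_vec) then VV[2][2]++ -> VV[2]=[0, 0, 1, 1]
Event 4: SEND 1->3: VV[1][1]++ -> VV[1]=[1, 2, 0, 0], msg_vec=[1, 2, 0, 0]; VV[3]=max(VV[3],msg_vec) then VV[3][3]++ -> VV[3]=[1, 2, 0, 2]
Event 5: LOCAL 1: VV[1][1]++ -> VV[1]=[1, 3, 0, 0]
Event 6: SEND 1->0: VV[1][1]++ -> VV[1]=[1, 4, 0, 0], msg_vec=[1, 4, 0, 0]; VV[0]=max(VV[0],msg_vec) then VV[0][0]++ -> VV[0]=[3, 4, 0, 0]
Event 5 stamp: [1, 3, 0, 0]
Event 6 stamp: [1, 4, 0, 0]
[1, 3, 0, 0] <= [1, 4, 0, 0]? True. Equal? False. Happens-before: True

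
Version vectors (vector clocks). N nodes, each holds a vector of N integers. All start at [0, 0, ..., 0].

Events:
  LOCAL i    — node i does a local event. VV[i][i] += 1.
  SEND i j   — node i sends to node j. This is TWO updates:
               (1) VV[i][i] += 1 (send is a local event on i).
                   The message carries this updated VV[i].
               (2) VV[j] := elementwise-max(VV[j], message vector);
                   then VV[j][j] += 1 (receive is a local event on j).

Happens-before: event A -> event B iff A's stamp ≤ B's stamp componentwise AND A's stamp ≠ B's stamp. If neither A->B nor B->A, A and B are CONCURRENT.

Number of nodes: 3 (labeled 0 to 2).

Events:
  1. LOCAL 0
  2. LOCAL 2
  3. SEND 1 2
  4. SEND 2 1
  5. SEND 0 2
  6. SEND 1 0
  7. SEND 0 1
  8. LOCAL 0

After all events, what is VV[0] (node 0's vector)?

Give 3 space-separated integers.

Answer: 5 3 3

Derivation:
Initial: VV[0]=[0, 0, 0]
Initial: VV[1]=[0, 0, 0]
Initial: VV[2]=[0, 0, 0]
Event 1: LOCAL 0: VV[0][0]++ -> VV[0]=[1, 0, 0]
Event 2: LOCAL 2: VV[2][2]++ -> VV[2]=[0, 0, 1]
Event 3: SEND 1->2: VV[1][1]++ -> VV[1]=[0, 1, 0], msg_vec=[0, 1, 0]; VV[2]=max(VV[2],msg_vec) then VV[2][2]++ -> VV[2]=[0, 1, 2]
Event 4: SEND 2->1: VV[2][2]++ -> VV[2]=[0, 1, 3], msg_vec=[0, 1, 3]; VV[1]=max(VV[1],msg_vec) then VV[1][1]++ -> VV[1]=[0, 2, 3]
Event 5: SEND 0->2: VV[0][0]++ -> VV[0]=[2, 0, 0], msg_vec=[2, 0, 0]; VV[2]=max(VV[2],msg_vec) then VV[2][2]++ -> VV[2]=[2, 1, 4]
Event 6: SEND 1->0: VV[1][1]++ -> VV[1]=[0, 3, 3], msg_vec=[0, 3, 3]; VV[0]=max(VV[0],msg_vec) then VV[0][0]++ -> VV[0]=[3, 3, 3]
Event 7: SEND 0->1: VV[0][0]++ -> VV[0]=[4, 3, 3], msg_vec=[4, 3, 3]; VV[1]=max(VV[1],msg_vec) then VV[1][1]++ -> VV[1]=[4, 4, 3]
Event 8: LOCAL 0: VV[0][0]++ -> VV[0]=[5, 3, 3]
Final vectors: VV[0]=[5, 3, 3]; VV[1]=[4, 4, 3]; VV[2]=[2, 1, 4]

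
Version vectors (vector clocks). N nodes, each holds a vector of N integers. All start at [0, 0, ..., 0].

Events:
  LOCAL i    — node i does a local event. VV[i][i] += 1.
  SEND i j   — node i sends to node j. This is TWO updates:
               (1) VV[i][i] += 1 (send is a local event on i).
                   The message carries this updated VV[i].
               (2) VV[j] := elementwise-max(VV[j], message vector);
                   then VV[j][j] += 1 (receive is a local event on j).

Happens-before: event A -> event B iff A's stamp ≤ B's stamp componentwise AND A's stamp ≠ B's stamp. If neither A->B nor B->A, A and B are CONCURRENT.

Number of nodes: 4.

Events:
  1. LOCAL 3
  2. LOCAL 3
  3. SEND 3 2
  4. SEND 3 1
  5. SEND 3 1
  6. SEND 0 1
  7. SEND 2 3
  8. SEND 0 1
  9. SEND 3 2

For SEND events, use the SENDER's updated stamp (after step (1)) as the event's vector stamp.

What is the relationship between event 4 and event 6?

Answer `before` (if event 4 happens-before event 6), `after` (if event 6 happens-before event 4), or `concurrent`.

Answer: concurrent

Derivation:
Initial: VV[0]=[0, 0, 0, 0]
Initial: VV[1]=[0, 0, 0, 0]
Initial: VV[2]=[0, 0, 0, 0]
Initial: VV[3]=[0, 0, 0, 0]
Event 1: LOCAL 3: VV[3][3]++ -> VV[3]=[0, 0, 0, 1]
Event 2: LOCAL 3: VV[3][3]++ -> VV[3]=[0, 0, 0, 2]
Event 3: SEND 3->2: VV[3][3]++ -> VV[3]=[0, 0, 0, 3], msg_vec=[0, 0, 0, 3]; VV[2]=max(VV[2],msg_vec) then VV[2][2]++ -> VV[2]=[0, 0, 1, 3]
Event 4: SEND 3->1: VV[3][3]++ -> VV[3]=[0, 0, 0, 4], msg_vec=[0, 0, 0, 4]; VV[1]=max(VV[1],msg_vec) then VV[1][1]++ -> VV[1]=[0, 1, 0, 4]
Event 5: SEND 3->1: VV[3][3]++ -> VV[3]=[0, 0, 0, 5], msg_vec=[0, 0, 0, 5]; VV[1]=max(VV[1],msg_vec) then VV[1][1]++ -> VV[1]=[0, 2, 0, 5]
Event 6: SEND 0->1: VV[0][0]++ -> VV[0]=[1, 0, 0, 0], msg_vec=[1, 0, 0, 0]; VV[1]=max(VV[1],msg_vec) then VV[1][1]++ -> VV[1]=[1, 3, 0, 5]
Event 7: SEND 2->3: VV[2][2]++ -> VV[2]=[0, 0, 2, 3], msg_vec=[0, 0, 2, 3]; VV[3]=max(VV[3],msg_vec) then VV[3][3]++ -> VV[3]=[0, 0, 2, 6]
Event 8: SEND 0->1: VV[0][0]++ -> VV[0]=[2, 0, 0, 0], msg_vec=[2, 0, 0, 0]; VV[1]=max(VV[1],msg_vec) then VV[1][1]++ -> VV[1]=[2, 4, 0, 5]
Event 9: SEND 3->2: VV[3][3]++ -> VV[3]=[0, 0, 2, 7], msg_vec=[0, 0, 2, 7]; VV[2]=max(VV[2],msg_vec) then VV[2][2]++ -> VV[2]=[0, 0, 3, 7]
Event 4 stamp: [0, 0, 0, 4]
Event 6 stamp: [1, 0, 0, 0]
[0, 0, 0, 4] <= [1, 0, 0, 0]? False
[1, 0, 0, 0] <= [0, 0, 0, 4]? False
Relation: concurrent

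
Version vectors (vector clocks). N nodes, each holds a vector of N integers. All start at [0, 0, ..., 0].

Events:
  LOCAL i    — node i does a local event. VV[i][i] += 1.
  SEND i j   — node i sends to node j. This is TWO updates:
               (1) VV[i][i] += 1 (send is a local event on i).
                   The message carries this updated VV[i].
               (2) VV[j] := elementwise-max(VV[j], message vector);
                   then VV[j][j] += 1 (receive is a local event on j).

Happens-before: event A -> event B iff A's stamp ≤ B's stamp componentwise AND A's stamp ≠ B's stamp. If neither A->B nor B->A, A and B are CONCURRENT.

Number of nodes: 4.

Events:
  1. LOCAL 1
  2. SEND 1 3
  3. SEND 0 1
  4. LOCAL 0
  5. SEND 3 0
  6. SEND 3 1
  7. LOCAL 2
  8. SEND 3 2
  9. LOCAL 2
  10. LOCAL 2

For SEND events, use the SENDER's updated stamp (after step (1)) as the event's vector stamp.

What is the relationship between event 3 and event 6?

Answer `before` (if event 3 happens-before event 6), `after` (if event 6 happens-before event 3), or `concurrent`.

Answer: concurrent

Derivation:
Initial: VV[0]=[0, 0, 0, 0]
Initial: VV[1]=[0, 0, 0, 0]
Initial: VV[2]=[0, 0, 0, 0]
Initial: VV[3]=[0, 0, 0, 0]
Event 1: LOCAL 1: VV[1][1]++ -> VV[1]=[0, 1, 0, 0]
Event 2: SEND 1->3: VV[1][1]++ -> VV[1]=[0, 2, 0, 0], msg_vec=[0, 2, 0, 0]; VV[3]=max(VV[3],msg_vec) then VV[3][3]++ -> VV[3]=[0, 2, 0, 1]
Event 3: SEND 0->1: VV[0][0]++ -> VV[0]=[1, 0, 0, 0], msg_vec=[1, 0, 0, 0]; VV[1]=max(VV[1],msg_vec) then VV[1][1]++ -> VV[1]=[1, 3, 0, 0]
Event 4: LOCAL 0: VV[0][0]++ -> VV[0]=[2, 0, 0, 0]
Event 5: SEND 3->0: VV[3][3]++ -> VV[3]=[0, 2, 0, 2], msg_vec=[0, 2, 0, 2]; VV[0]=max(VV[0],msg_vec) then VV[0][0]++ -> VV[0]=[3, 2, 0, 2]
Event 6: SEND 3->1: VV[3][3]++ -> VV[3]=[0, 2, 0, 3], msg_vec=[0, 2, 0, 3]; VV[1]=max(VV[1],msg_vec) then VV[1][1]++ -> VV[1]=[1, 4, 0, 3]
Event 7: LOCAL 2: VV[2][2]++ -> VV[2]=[0, 0, 1, 0]
Event 8: SEND 3->2: VV[3][3]++ -> VV[3]=[0, 2, 0, 4], msg_vec=[0, 2, 0, 4]; VV[2]=max(VV[2],msg_vec) then VV[2][2]++ -> VV[2]=[0, 2, 2, 4]
Event 9: LOCAL 2: VV[2][2]++ -> VV[2]=[0, 2, 3, 4]
Event 10: LOCAL 2: VV[2][2]++ -> VV[2]=[0, 2, 4, 4]
Event 3 stamp: [1, 0, 0, 0]
Event 6 stamp: [0, 2, 0, 3]
[1, 0, 0, 0] <= [0, 2, 0, 3]? False
[0, 2, 0, 3] <= [1, 0, 0, 0]? False
Relation: concurrent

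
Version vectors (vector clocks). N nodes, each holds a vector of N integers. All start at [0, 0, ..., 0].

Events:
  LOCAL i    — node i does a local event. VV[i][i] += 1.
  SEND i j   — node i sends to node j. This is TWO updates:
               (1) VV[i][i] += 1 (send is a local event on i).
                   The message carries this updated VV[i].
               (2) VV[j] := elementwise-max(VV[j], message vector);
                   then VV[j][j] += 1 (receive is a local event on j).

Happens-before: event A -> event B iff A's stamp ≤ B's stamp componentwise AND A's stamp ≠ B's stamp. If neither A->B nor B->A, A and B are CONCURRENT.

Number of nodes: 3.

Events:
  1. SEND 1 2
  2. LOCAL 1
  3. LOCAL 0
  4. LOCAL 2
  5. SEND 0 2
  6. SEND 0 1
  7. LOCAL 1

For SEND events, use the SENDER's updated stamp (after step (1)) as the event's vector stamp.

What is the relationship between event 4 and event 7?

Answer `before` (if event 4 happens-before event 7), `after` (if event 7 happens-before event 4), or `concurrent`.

Initial: VV[0]=[0, 0, 0]
Initial: VV[1]=[0, 0, 0]
Initial: VV[2]=[0, 0, 0]
Event 1: SEND 1->2: VV[1][1]++ -> VV[1]=[0, 1, 0], msg_vec=[0, 1, 0]; VV[2]=max(VV[2],msg_vec) then VV[2][2]++ -> VV[2]=[0, 1, 1]
Event 2: LOCAL 1: VV[1][1]++ -> VV[1]=[0, 2, 0]
Event 3: LOCAL 0: VV[0][0]++ -> VV[0]=[1, 0, 0]
Event 4: LOCAL 2: VV[2][2]++ -> VV[2]=[0, 1, 2]
Event 5: SEND 0->2: VV[0][0]++ -> VV[0]=[2, 0, 0], msg_vec=[2, 0, 0]; VV[2]=max(VV[2],msg_vec) then VV[2][2]++ -> VV[2]=[2, 1, 3]
Event 6: SEND 0->1: VV[0][0]++ -> VV[0]=[3, 0, 0], msg_vec=[3, 0, 0]; VV[1]=max(VV[1],msg_vec) then VV[1][1]++ -> VV[1]=[3, 3, 0]
Event 7: LOCAL 1: VV[1][1]++ -> VV[1]=[3, 4, 0]
Event 4 stamp: [0, 1, 2]
Event 7 stamp: [3, 4, 0]
[0, 1, 2] <= [3, 4, 0]? False
[3, 4, 0] <= [0, 1, 2]? False
Relation: concurrent

Answer: concurrent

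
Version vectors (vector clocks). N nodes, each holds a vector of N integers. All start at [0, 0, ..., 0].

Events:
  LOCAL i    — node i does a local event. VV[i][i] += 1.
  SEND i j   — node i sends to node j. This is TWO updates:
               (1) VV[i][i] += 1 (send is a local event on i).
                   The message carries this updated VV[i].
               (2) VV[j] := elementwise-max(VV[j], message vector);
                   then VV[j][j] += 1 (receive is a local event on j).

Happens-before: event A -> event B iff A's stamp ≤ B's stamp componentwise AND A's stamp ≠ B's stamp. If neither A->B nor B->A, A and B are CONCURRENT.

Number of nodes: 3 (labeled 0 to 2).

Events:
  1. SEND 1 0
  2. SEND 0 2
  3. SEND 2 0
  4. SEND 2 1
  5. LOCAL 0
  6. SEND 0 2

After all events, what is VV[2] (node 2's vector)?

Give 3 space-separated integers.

Initial: VV[0]=[0, 0, 0]
Initial: VV[1]=[0, 0, 0]
Initial: VV[2]=[0, 0, 0]
Event 1: SEND 1->0: VV[1][1]++ -> VV[1]=[0, 1, 0], msg_vec=[0, 1, 0]; VV[0]=max(VV[0],msg_vec) then VV[0][0]++ -> VV[0]=[1, 1, 0]
Event 2: SEND 0->2: VV[0][0]++ -> VV[0]=[2, 1, 0], msg_vec=[2, 1, 0]; VV[2]=max(VV[2],msg_vec) then VV[2][2]++ -> VV[2]=[2, 1, 1]
Event 3: SEND 2->0: VV[2][2]++ -> VV[2]=[2, 1, 2], msg_vec=[2, 1, 2]; VV[0]=max(VV[0],msg_vec) then VV[0][0]++ -> VV[0]=[3, 1, 2]
Event 4: SEND 2->1: VV[2][2]++ -> VV[2]=[2, 1, 3], msg_vec=[2, 1, 3]; VV[1]=max(VV[1],msg_vec) then VV[1][1]++ -> VV[1]=[2, 2, 3]
Event 5: LOCAL 0: VV[0][0]++ -> VV[0]=[4, 1, 2]
Event 6: SEND 0->2: VV[0][0]++ -> VV[0]=[5, 1, 2], msg_vec=[5, 1, 2]; VV[2]=max(VV[2],msg_vec) then VV[2][2]++ -> VV[2]=[5, 1, 4]
Final vectors: VV[0]=[5, 1, 2]; VV[1]=[2, 2, 3]; VV[2]=[5, 1, 4]

Answer: 5 1 4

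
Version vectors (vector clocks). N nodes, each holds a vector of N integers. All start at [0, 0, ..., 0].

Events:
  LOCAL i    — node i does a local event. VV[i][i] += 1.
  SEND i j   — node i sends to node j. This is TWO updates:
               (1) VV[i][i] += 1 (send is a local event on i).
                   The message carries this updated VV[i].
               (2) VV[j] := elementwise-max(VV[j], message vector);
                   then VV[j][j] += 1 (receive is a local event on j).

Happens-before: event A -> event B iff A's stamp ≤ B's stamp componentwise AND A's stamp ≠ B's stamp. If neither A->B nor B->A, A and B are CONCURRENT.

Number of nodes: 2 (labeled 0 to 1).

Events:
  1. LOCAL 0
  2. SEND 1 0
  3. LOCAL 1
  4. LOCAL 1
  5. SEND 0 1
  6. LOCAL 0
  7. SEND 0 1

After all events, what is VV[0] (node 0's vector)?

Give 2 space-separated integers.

Answer: 5 1

Derivation:
Initial: VV[0]=[0, 0]
Initial: VV[1]=[0, 0]
Event 1: LOCAL 0: VV[0][0]++ -> VV[0]=[1, 0]
Event 2: SEND 1->0: VV[1][1]++ -> VV[1]=[0, 1], msg_vec=[0, 1]; VV[0]=max(VV[0],msg_vec) then VV[0][0]++ -> VV[0]=[2, 1]
Event 3: LOCAL 1: VV[1][1]++ -> VV[1]=[0, 2]
Event 4: LOCAL 1: VV[1][1]++ -> VV[1]=[0, 3]
Event 5: SEND 0->1: VV[0][0]++ -> VV[0]=[3, 1], msg_vec=[3, 1]; VV[1]=max(VV[1],msg_vec) then VV[1][1]++ -> VV[1]=[3, 4]
Event 6: LOCAL 0: VV[0][0]++ -> VV[0]=[4, 1]
Event 7: SEND 0->1: VV[0][0]++ -> VV[0]=[5, 1], msg_vec=[5, 1]; VV[1]=max(VV[1],msg_vec) then VV[1][1]++ -> VV[1]=[5, 5]
Final vectors: VV[0]=[5, 1]; VV[1]=[5, 5]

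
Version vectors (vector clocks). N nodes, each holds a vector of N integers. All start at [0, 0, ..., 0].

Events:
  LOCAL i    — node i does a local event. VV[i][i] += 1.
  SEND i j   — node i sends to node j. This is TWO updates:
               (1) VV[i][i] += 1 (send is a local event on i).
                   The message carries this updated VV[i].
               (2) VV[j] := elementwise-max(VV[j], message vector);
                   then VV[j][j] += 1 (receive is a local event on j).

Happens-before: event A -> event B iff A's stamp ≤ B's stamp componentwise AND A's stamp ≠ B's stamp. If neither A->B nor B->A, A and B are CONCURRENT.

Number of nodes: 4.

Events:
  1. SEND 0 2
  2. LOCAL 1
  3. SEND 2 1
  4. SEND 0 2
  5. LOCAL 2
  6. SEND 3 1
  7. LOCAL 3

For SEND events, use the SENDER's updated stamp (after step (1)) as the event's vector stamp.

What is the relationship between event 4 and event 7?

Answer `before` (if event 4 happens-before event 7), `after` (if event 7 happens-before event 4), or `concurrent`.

Initial: VV[0]=[0, 0, 0, 0]
Initial: VV[1]=[0, 0, 0, 0]
Initial: VV[2]=[0, 0, 0, 0]
Initial: VV[3]=[0, 0, 0, 0]
Event 1: SEND 0->2: VV[0][0]++ -> VV[0]=[1, 0, 0, 0], msg_vec=[1, 0, 0, 0]; VV[2]=max(VV[2],msg_vec) then VV[2][2]++ -> VV[2]=[1, 0, 1, 0]
Event 2: LOCAL 1: VV[1][1]++ -> VV[1]=[0, 1, 0, 0]
Event 3: SEND 2->1: VV[2][2]++ -> VV[2]=[1, 0, 2, 0], msg_vec=[1, 0, 2, 0]; VV[1]=max(VV[1],msg_vec) then VV[1][1]++ -> VV[1]=[1, 2, 2, 0]
Event 4: SEND 0->2: VV[0][0]++ -> VV[0]=[2, 0, 0, 0], msg_vec=[2, 0, 0, 0]; VV[2]=max(VV[2],msg_vec) then VV[2][2]++ -> VV[2]=[2, 0, 3, 0]
Event 5: LOCAL 2: VV[2][2]++ -> VV[2]=[2, 0, 4, 0]
Event 6: SEND 3->1: VV[3][3]++ -> VV[3]=[0, 0, 0, 1], msg_vec=[0, 0, 0, 1]; VV[1]=max(VV[1],msg_vec) then VV[1][1]++ -> VV[1]=[1, 3, 2, 1]
Event 7: LOCAL 3: VV[3][3]++ -> VV[3]=[0, 0, 0, 2]
Event 4 stamp: [2, 0, 0, 0]
Event 7 stamp: [0, 0, 0, 2]
[2, 0, 0, 0] <= [0, 0, 0, 2]? False
[0, 0, 0, 2] <= [2, 0, 0, 0]? False
Relation: concurrent

Answer: concurrent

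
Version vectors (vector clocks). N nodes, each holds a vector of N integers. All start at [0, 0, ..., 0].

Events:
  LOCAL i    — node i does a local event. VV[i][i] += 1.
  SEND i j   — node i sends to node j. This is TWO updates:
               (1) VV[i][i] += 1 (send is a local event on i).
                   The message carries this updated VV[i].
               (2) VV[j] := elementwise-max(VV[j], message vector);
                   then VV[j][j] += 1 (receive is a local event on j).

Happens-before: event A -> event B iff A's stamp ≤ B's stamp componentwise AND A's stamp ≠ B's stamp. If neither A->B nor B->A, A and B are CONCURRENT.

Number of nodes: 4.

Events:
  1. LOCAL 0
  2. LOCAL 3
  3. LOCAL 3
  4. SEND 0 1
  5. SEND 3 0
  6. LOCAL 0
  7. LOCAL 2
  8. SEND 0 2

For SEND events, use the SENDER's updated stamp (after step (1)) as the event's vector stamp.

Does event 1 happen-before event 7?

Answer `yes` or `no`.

Answer: no

Derivation:
Initial: VV[0]=[0, 0, 0, 0]
Initial: VV[1]=[0, 0, 0, 0]
Initial: VV[2]=[0, 0, 0, 0]
Initial: VV[3]=[0, 0, 0, 0]
Event 1: LOCAL 0: VV[0][0]++ -> VV[0]=[1, 0, 0, 0]
Event 2: LOCAL 3: VV[3][3]++ -> VV[3]=[0, 0, 0, 1]
Event 3: LOCAL 3: VV[3][3]++ -> VV[3]=[0, 0, 0, 2]
Event 4: SEND 0->1: VV[0][0]++ -> VV[0]=[2, 0, 0, 0], msg_vec=[2, 0, 0, 0]; VV[1]=max(VV[1],msg_vec) then VV[1][1]++ -> VV[1]=[2, 1, 0, 0]
Event 5: SEND 3->0: VV[3][3]++ -> VV[3]=[0, 0, 0, 3], msg_vec=[0, 0, 0, 3]; VV[0]=max(VV[0],msg_vec) then VV[0][0]++ -> VV[0]=[3, 0, 0, 3]
Event 6: LOCAL 0: VV[0][0]++ -> VV[0]=[4, 0, 0, 3]
Event 7: LOCAL 2: VV[2][2]++ -> VV[2]=[0, 0, 1, 0]
Event 8: SEND 0->2: VV[0][0]++ -> VV[0]=[5, 0, 0, 3], msg_vec=[5, 0, 0, 3]; VV[2]=max(VV[2],msg_vec) then VV[2][2]++ -> VV[2]=[5, 0, 2, 3]
Event 1 stamp: [1, 0, 0, 0]
Event 7 stamp: [0, 0, 1, 0]
[1, 0, 0, 0] <= [0, 0, 1, 0]? False. Equal? False. Happens-before: False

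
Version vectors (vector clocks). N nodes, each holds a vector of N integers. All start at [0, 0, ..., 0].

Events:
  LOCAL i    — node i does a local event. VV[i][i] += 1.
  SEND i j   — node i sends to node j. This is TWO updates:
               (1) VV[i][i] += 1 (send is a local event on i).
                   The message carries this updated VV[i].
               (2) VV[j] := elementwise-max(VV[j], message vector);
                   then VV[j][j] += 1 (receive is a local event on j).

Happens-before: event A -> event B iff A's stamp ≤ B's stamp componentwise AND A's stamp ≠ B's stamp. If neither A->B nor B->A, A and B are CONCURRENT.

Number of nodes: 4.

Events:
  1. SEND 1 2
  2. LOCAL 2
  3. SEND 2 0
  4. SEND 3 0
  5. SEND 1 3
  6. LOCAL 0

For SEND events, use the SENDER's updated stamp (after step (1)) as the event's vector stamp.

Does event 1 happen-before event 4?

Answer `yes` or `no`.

Answer: no

Derivation:
Initial: VV[0]=[0, 0, 0, 0]
Initial: VV[1]=[0, 0, 0, 0]
Initial: VV[2]=[0, 0, 0, 0]
Initial: VV[3]=[0, 0, 0, 0]
Event 1: SEND 1->2: VV[1][1]++ -> VV[1]=[0, 1, 0, 0], msg_vec=[0, 1, 0, 0]; VV[2]=max(VV[2],msg_vec) then VV[2][2]++ -> VV[2]=[0, 1, 1, 0]
Event 2: LOCAL 2: VV[2][2]++ -> VV[2]=[0, 1, 2, 0]
Event 3: SEND 2->0: VV[2][2]++ -> VV[2]=[0, 1, 3, 0], msg_vec=[0, 1, 3, 0]; VV[0]=max(VV[0],msg_vec) then VV[0][0]++ -> VV[0]=[1, 1, 3, 0]
Event 4: SEND 3->0: VV[3][3]++ -> VV[3]=[0, 0, 0, 1], msg_vec=[0, 0, 0, 1]; VV[0]=max(VV[0],msg_vec) then VV[0][0]++ -> VV[0]=[2, 1, 3, 1]
Event 5: SEND 1->3: VV[1][1]++ -> VV[1]=[0, 2, 0, 0], msg_vec=[0, 2, 0, 0]; VV[3]=max(VV[3],msg_vec) then VV[3][3]++ -> VV[3]=[0, 2, 0, 2]
Event 6: LOCAL 0: VV[0][0]++ -> VV[0]=[3, 1, 3, 1]
Event 1 stamp: [0, 1, 0, 0]
Event 4 stamp: [0, 0, 0, 1]
[0, 1, 0, 0] <= [0, 0, 0, 1]? False. Equal? False. Happens-before: False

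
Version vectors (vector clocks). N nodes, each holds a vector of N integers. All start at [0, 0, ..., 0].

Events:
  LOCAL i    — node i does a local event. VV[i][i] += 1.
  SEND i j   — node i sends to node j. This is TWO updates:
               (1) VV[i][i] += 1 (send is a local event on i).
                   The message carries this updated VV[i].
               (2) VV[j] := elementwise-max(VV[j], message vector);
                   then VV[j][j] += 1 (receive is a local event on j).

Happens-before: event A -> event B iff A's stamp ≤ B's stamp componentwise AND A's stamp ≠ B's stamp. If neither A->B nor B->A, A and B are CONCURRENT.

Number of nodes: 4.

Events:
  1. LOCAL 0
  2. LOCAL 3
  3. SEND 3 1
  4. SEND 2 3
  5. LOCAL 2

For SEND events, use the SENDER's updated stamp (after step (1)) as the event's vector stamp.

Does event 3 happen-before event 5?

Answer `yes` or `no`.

Initial: VV[0]=[0, 0, 0, 0]
Initial: VV[1]=[0, 0, 0, 0]
Initial: VV[2]=[0, 0, 0, 0]
Initial: VV[3]=[0, 0, 0, 0]
Event 1: LOCAL 0: VV[0][0]++ -> VV[0]=[1, 0, 0, 0]
Event 2: LOCAL 3: VV[3][3]++ -> VV[3]=[0, 0, 0, 1]
Event 3: SEND 3->1: VV[3][3]++ -> VV[3]=[0, 0, 0, 2], msg_vec=[0, 0, 0, 2]; VV[1]=max(VV[1],msg_vec) then VV[1][1]++ -> VV[1]=[0, 1, 0, 2]
Event 4: SEND 2->3: VV[2][2]++ -> VV[2]=[0, 0, 1, 0], msg_vec=[0, 0, 1, 0]; VV[3]=max(VV[3],msg_vec) then VV[3][3]++ -> VV[3]=[0, 0, 1, 3]
Event 5: LOCAL 2: VV[2][2]++ -> VV[2]=[0, 0, 2, 0]
Event 3 stamp: [0, 0, 0, 2]
Event 5 stamp: [0, 0, 2, 0]
[0, 0, 0, 2] <= [0, 0, 2, 0]? False. Equal? False. Happens-before: False

Answer: no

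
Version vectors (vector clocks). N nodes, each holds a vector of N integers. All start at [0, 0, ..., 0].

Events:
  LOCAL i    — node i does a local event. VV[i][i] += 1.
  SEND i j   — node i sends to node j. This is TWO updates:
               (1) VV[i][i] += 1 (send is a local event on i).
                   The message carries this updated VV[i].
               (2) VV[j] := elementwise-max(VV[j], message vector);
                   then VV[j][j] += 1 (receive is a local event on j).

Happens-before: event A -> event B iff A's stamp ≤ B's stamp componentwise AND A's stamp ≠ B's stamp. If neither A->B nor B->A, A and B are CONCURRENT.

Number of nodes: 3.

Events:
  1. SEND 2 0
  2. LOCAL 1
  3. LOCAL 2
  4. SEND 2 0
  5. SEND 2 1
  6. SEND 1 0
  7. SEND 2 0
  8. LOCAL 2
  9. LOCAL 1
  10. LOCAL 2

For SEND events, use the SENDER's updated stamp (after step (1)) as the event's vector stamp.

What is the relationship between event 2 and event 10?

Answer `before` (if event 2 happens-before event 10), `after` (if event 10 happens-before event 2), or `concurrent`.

Answer: concurrent

Derivation:
Initial: VV[0]=[0, 0, 0]
Initial: VV[1]=[0, 0, 0]
Initial: VV[2]=[0, 0, 0]
Event 1: SEND 2->0: VV[2][2]++ -> VV[2]=[0, 0, 1], msg_vec=[0, 0, 1]; VV[0]=max(VV[0],msg_vec) then VV[0][0]++ -> VV[0]=[1, 0, 1]
Event 2: LOCAL 1: VV[1][1]++ -> VV[1]=[0, 1, 0]
Event 3: LOCAL 2: VV[2][2]++ -> VV[2]=[0, 0, 2]
Event 4: SEND 2->0: VV[2][2]++ -> VV[2]=[0, 0, 3], msg_vec=[0, 0, 3]; VV[0]=max(VV[0],msg_vec) then VV[0][0]++ -> VV[0]=[2, 0, 3]
Event 5: SEND 2->1: VV[2][2]++ -> VV[2]=[0, 0, 4], msg_vec=[0, 0, 4]; VV[1]=max(VV[1],msg_vec) then VV[1][1]++ -> VV[1]=[0, 2, 4]
Event 6: SEND 1->0: VV[1][1]++ -> VV[1]=[0, 3, 4], msg_vec=[0, 3, 4]; VV[0]=max(VV[0],msg_vec) then VV[0][0]++ -> VV[0]=[3, 3, 4]
Event 7: SEND 2->0: VV[2][2]++ -> VV[2]=[0, 0, 5], msg_vec=[0, 0, 5]; VV[0]=max(VV[0],msg_vec) then VV[0][0]++ -> VV[0]=[4, 3, 5]
Event 8: LOCAL 2: VV[2][2]++ -> VV[2]=[0, 0, 6]
Event 9: LOCAL 1: VV[1][1]++ -> VV[1]=[0, 4, 4]
Event 10: LOCAL 2: VV[2][2]++ -> VV[2]=[0, 0, 7]
Event 2 stamp: [0, 1, 0]
Event 10 stamp: [0, 0, 7]
[0, 1, 0] <= [0, 0, 7]? False
[0, 0, 7] <= [0, 1, 0]? False
Relation: concurrent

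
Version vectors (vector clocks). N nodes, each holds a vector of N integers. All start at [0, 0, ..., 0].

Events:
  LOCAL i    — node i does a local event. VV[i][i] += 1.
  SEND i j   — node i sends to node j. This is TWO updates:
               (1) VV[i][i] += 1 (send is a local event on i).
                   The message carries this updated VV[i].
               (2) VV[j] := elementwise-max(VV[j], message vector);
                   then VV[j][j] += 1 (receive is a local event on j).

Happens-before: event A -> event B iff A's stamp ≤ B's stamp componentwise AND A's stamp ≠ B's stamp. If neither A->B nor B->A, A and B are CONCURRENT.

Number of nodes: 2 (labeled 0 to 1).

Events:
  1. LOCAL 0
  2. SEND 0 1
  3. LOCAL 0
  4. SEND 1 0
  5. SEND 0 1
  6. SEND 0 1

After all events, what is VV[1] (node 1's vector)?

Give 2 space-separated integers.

Answer: 6 4

Derivation:
Initial: VV[0]=[0, 0]
Initial: VV[1]=[0, 0]
Event 1: LOCAL 0: VV[0][0]++ -> VV[0]=[1, 0]
Event 2: SEND 0->1: VV[0][0]++ -> VV[0]=[2, 0], msg_vec=[2, 0]; VV[1]=max(VV[1],msg_vec) then VV[1][1]++ -> VV[1]=[2, 1]
Event 3: LOCAL 0: VV[0][0]++ -> VV[0]=[3, 0]
Event 4: SEND 1->0: VV[1][1]++ -> VV[1]=[2, 2], msg_vec=[2, 2]; VV[0]=max(VV[0],msg_vec) then VV[0][0]++ -> VV[0]=[4, 2]
Event 5: SEND 0->1: VV[0][0]++ -> VV[0]=[5, 2], msg_vec=[5, 2]; VV[1]=max(VV[1],msg_vec) then VV[1][1]++ -> VV[1]=[5, 3]
Event 6: SEND 0->1: VV[0][0]++ -> VV[0]=[6, 2], msg_vec=[6, 2]; VV[1]=max(VV[1],msg_vec) then VV[1][1]++ -> VV[1]=[6, 4]
Final vectors: VV[0]=[6, 2]; VV[1]=[6, 4]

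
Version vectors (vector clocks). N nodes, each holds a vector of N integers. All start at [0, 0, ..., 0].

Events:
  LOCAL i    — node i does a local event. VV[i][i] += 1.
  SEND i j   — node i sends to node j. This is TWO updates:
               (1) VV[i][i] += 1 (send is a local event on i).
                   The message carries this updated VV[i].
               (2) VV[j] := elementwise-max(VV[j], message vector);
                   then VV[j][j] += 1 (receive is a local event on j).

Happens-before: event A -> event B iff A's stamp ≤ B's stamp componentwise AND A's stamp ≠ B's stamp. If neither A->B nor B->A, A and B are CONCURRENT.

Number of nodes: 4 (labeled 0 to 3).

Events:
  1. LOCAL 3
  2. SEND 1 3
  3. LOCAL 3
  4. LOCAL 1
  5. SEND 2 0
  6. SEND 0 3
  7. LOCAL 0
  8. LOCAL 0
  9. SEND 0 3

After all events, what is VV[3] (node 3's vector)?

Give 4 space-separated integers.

Initial: VV[0]=[0, 0, 0, 0]
Initial: VV[1]=[0, 0, 0, 0]
Initial: VV[2]=[0, 0, 0, 0]
Initial: VV[3]=[0, 0, 0, 0]
Event 1: LOCAL 3: VV[3][3]++ -> VV[3]=[0, 0, 0, 1]
Event 2: SEND 1->3: VV[1][1]++ -> VV[1]=[0, 1, 0, 0], msg_vec=[0, 1, 0, 0]; VV[3]=max(VV[3],msg_vec) then VV[3][3]++ -> VV[3]=[0, 1, 0, 2]
Event 3: LOCAL 3: VV[3][3]++ -> VV[3]=[0, 1, 0, 3]
Event 4: LOCAL 1: VV[1][1]++ -> VV[1]=[0, 2, 0, 0]
Event 5: SEND 2->0: VV[2][2]++ -> VV[2]=[0, 0, 1, 0], msg_vec=[0, 0, 1, 0]; VV[0]=max(VV[0],msg_vec) then VV[0][0]++ -> VV[0]=[1, 0, 1, 0]
Event 6: SEND 0->3: VV[0][0]++ -> VV[0]=[2, 0, 1, 0], msg_vec=[2, 0, 1, 0]; VV[3]=max(VV[3],msg_vec) then VV[3][3]++ -> VV[3]=[2, 1, 1, 4]
Event 7: LOCAL 0: VV[0][0]++ -> VV[0]=[3, 0, 1, 0]
Event 8: LOCAL 0: VV[0][0]++ -> VV[0]=[4, 0, 1, 0]
Event 9: SEND 0->3: VV[0][0]++ -> VV[0]=[5, 0, 1, 0], msg_vec=[5, 0, 1, 0]; VV[3]=max(VV[3],msg_vec) then VV[3][3]++ -> VV[3]=[5, 1, 1, 5]
Final vectors: VV[0]=[5, 0, 1, 0]; VV[1]=[0, 2, 0, 0]; VV[2]=[0, 0, 1, 0]; VV[3]=[5, 1, 1, 5]

Answer: 5 1 1 5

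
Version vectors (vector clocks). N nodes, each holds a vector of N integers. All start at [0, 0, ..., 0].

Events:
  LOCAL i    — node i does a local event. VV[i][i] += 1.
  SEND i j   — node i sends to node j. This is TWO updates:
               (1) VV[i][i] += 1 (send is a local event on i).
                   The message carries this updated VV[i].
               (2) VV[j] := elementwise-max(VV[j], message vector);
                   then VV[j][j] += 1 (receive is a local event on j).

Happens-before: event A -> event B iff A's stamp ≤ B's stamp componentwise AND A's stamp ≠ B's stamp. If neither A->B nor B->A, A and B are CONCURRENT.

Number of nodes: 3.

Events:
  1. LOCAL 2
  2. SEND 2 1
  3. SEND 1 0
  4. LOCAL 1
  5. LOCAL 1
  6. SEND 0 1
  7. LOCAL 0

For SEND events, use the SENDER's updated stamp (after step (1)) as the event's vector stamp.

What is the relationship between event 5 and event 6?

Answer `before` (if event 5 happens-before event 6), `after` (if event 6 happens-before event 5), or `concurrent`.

Answer: concurrent

Derivation:
Initial: VV[0]=[0, 0, 0]
Initial: VV[1]=[0, 0, 0]
Initial: VV[2]=[0, 0, 0]
Event 1: LOCAL 2: VV[2][2]++ -> VV[2]=[0, 0, 1]
Event 2: SEND 2->1: VV[2][2]++ -> VV[2]=[0, 0, 2], msg_vec=[0, 0, 2]; VV[1]=max(VV[1],msg_vec) then VV[1][1]++ -> VV[1]=[0, 1, 2]
Event 3: SEND 1->0: VV[1][1]++ -> VV[1]=[0, 2, 2], msg_vec=[0, 2, 2]; VV[0]=max(VV[0],msg_vec) then VV[0][0]++ -> VV[0]=[1, 2, 2]
Event 4: LOCAL 1: VV[1][1]++ -> VV[1]=[0, 3, 2]
Event 5: LOCAL 1: VV[1][1]++ -> VV[1]=[0, 4, 2]
Event 6: SEND 0->1: VV[0][0]++ -> VV[0]=[2, 2, 2], msg_vec=[2, 2, 2]; VV[1]=max(VV[1],msg_vec) then VV[1][1]++ -> VV[1]=[2, 5, 2]
Event 7: LOCAL 0: VV[0][0]++ -> VV[0]=[3, 2, 2]
Event 5 stamp: [0, 4, 2]
Event 6 stamp: [2, 2, 2]
[0, 4, 2] <= [2, 2, 2]? False
[2, 2, 2] <= [0, 4, 2]? False
Relation: concurrent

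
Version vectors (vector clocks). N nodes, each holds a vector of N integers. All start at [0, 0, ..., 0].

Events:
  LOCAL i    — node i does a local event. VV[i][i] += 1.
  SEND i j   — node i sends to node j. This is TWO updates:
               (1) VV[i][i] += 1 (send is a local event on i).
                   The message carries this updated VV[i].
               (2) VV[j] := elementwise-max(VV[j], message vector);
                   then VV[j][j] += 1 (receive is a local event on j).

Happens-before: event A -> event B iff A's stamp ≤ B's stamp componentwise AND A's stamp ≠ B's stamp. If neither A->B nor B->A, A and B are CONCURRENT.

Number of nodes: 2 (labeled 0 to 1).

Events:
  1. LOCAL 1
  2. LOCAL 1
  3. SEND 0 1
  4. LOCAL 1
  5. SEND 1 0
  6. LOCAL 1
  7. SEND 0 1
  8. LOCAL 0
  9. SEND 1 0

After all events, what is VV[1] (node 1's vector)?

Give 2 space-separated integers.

Initial: VV[0]=[0, 0]
Initial: VV[1]=[0, 0]
Event 1: LOCAL 1: VV[1][1]++ -> VV[1]=[0, 1]
Event 2: LOCAL 1: VV[1][1]++ -> VV[1]=[0, 2]
Event 3: SEND 0->1: VV[0][0]++ -> VV[0]=[1, 0], msg_vec=[1, 0]; VV[1]=max(VV[1],msg_vec) then VV[1][1]++ -> VV[1]=[1, 3]
Event 4: LOCAL 1: VV[1][1]++ -> VV[1]=[1, 4]
Event 5: SEND 1->0: VV[1][1]++ -> VV[1]=[1, 5], msg_vec=[1, 5]; VV[0]=max(VV[0],msg_vec) then VV[0][0]++ -> VV[0]=[2, 5]
Event 6: LOCAL 1: VV[1][1]++ -> VV[1]=[1, 6]
Event 7: SEND 0->1: VV[0][0]++ -> VV[0]=[3, 5], msg_vec=[3, 5]; VV[1]=max(VV[1],msg_vec) then VV[1][1]++ -> VV[1]=[3, 7]
Event 8: LOCAL 0: VV[0][0]++ -> VV[0]=[4, 5]
Event 9: SEND 1->0: VV[1][1]++ -> VV[1]=[3, 8], msg_vec=[3, 8]; VV[0]=max(VV[0],msg_vec) then VV[0][0]++ -> VV[0]=[5, 8]
Final vectors: VV[0]=[5, 8]; VV[1]=[3, 8]

Answer: 3 8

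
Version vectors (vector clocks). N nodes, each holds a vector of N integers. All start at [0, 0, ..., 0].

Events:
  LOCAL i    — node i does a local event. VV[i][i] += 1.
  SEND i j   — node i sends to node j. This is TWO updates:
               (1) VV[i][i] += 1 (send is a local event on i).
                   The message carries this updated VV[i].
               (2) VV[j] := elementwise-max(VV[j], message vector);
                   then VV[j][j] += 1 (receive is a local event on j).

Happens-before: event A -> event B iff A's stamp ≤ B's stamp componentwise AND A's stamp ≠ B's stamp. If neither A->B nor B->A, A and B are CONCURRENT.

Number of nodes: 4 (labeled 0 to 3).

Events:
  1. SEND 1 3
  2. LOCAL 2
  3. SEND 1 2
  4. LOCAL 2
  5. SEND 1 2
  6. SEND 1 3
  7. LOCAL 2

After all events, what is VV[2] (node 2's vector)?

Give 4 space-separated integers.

Answer: 0 3 5 0

Derivation:
Initial: VV[0]=[0, 0, 0, 0]
Initial: VV[1]=[0, 0, 0, 0]
Initial: VV[2]=[0, 0, 0, 0]
Initial: VV[3]=[0, 0, 0, 0]
Event 1: SEND 1->3: VV[1][1]++ -> VV[1]=[0, 1, 0, 0], msg_vec=[0, 1, 0, 0]; VV[3]=max(VV[3],msg_vec) then VV[3][3]++ -> VV[3]=[0, 1, 0, 1]
Event 2: LOCAL 2: VV[2][2]++ -> VV[2]=[0, 0, 1, 0]
Event 3: SEND 1->2: VV[1][1]++ -> VV[1]=[0, 2, 0, 0], msg_vec=[0, 2, 0, 0]; VV[2]=max(VV[2],msg_vec) then VV[2][2]++ -> VV[2]=[0, 2, 2, 0]
Event 4: LOCAL 2: VV[2][2]++ -> VV[2]=[0, 2, 3, 0]
Event 5: SEND 1->2: VV[1][1]++ -> VV[1]=[0, 3, 0, 0], msg_vec=[0, 3, 0, 0]; VV[2]=max(VV[2],msg_vec) then VV[2][2]++ -> VV[2]=[0, 3, 4, 0]
Event 6: SEND 1->3: VV[1][1]++ -> VV[1]=[0, 4, 0, 0], msg_vec=[0, 4, 0, 0]; VV[3]=max(VV[3],msg_vec) then VV[3][3]++ -> VV[3]=[0, 4, 0, 2]
Event 7: LOCAL 2: VV[2][2]++ -> VV[2]=[0, 3, 5, 0]
Final vectors: VV[0]=[0, 0, 0, 0]; VV[1]=[0, 4, 0, 0]; VV[2]=[0, 3, 5, 0]; VV[3]=[0, 4, 0, 2]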